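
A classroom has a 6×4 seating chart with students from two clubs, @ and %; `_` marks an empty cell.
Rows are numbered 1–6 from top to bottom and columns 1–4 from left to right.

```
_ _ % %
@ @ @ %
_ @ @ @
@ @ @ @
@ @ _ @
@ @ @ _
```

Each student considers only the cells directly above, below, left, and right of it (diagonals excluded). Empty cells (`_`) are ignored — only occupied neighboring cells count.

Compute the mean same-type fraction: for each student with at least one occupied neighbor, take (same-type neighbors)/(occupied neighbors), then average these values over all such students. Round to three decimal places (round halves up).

0.895

Row 1: (1,3)% 1/2 · (1,4)% 2/2
Row 2: (2,1)@ 1/1 · (2,2)@ 3/3 · (2,3)@ 2/4 · (2,4)% 1/3
Row 3: (3,2)@ 3/3 · (3,3)@ 4/4 · (3,4)@ 2/3
Row 4: (4,1)@ 2/2 · (4,2)@ 4/4 · (4,3)@ 3/3 · (4,4)@ 3/3
Row 5: (5,1)@ 3/3 · (5,2)@ 3/3 · (5,4)@ 1/1
Row 6: (6,1)@ 2/2 · (6,2)@ 3/3 · (6,3)@ 1/1
Sum over 19 students: 1/2 + 2/2 + 1/1 + 3/3 + 2/4 + 1/3 + 3/3 + 4/4 + 2/3 + 2/2 + 4/4 + 3/3 + 3/3 + 3/3 + 3/3 + 1/1 + 2/2 + 3/3 + 1/1 = 17; mean = 17 ÷ 19 = 17/19 = 0.894736… → 0.895.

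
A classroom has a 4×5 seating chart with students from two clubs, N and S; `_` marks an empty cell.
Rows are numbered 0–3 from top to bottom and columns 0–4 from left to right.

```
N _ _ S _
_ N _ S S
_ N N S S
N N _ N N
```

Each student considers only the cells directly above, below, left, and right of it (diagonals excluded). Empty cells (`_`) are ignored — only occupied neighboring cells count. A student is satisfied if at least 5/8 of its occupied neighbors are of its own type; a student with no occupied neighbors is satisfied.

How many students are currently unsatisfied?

4

(0,0)N 0/0 ✓
(0,3)S 1/1 ✓
(1,1)N 1/1 ✓
(1,3)S 3/3 ✓
(1,4)S 2/2 ✓
(2,1)N 3/3 ✓
(2,2)N 1/2 ✗
(2,3)S 2/4 ✗
(2,4)S 2/3 ✓
(3,0)N 1/1 ✓
(3,1)N 2/2 ✓
(3,3)N 1/2 ✗
(3,4)N 1/2 ✗
Unsatisfied: (2,2), (2,3), (3,3), (3,4) — 4 in total.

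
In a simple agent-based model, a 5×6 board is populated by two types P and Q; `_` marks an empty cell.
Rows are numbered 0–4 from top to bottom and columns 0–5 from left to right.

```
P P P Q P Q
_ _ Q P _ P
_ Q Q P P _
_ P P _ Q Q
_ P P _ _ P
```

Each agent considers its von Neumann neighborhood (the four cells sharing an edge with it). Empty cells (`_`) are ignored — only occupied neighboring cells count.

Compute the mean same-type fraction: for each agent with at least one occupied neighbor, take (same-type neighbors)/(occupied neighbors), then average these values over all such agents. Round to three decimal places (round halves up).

0.475

Row 0: (0,0)P 1/1 · (0,1)P 2/2 · (0,2)P 1/3 · (0,3)Q 0/3 · (0,4)P 0/2 · (0,5)Q 0/2
Row 1: (1,2)Q 1/3 · (1,3)P 1/3 · (1,5)P 0/1
Row 2: (2,1)Q 1/2 · (2,2)Q 2/4 · (2,3)P 2/3 · (2,4)P 1/2
Row 3: (3,1)P 2/3 · (3,2)P 2/3 · (3,4)Q 1/2 · (3,5)Q 1/2
Row 4: (4,1)P 2/2 · (4,2)P 2/2 · (4,5)P 0/1
Sum over 20 agents: 1/1 + 2/2 + 1/3 + 0/3 + 0/2 + 0/2 + 1/3 + 1/3 + 0/1 + 1/2 + 2/4 + 2/3 + 1/2 + 2/3 + 2/3 + 1/2 + 1/2 + 2/2 + 2/2 + 0/1 = 19/2; mean = 19/2 ÷ 20 = 19/40 = 0.475 → 0.475.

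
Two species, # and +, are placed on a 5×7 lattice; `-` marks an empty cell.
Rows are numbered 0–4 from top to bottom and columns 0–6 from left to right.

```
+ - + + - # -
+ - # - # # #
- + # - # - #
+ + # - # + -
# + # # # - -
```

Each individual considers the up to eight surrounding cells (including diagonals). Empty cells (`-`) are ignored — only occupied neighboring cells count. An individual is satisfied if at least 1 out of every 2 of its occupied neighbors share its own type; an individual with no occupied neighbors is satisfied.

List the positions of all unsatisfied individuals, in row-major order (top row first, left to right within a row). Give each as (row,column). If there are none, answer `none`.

(0,3), (1,2), (3,1), (3,5), (4,0), (4,1)

Row 0: (0,0)+ 1/1 satisfied · (0,2)+ 1/2 satisfied · (0,3)+ 1/3 not · (0,5)# 3/3 satisfied
Row 1: (1,0)+ 2/2 satisfied · (1,2)# 1/4 not · (1,4)# 3/4 satisfied · (1,5)# 5/5 satisfied · (1,6)# 3/3 satisfied
Row 2: (2,1)+ 3/6 satisfied · (2,2)# 2/4 satisfied · (2,4)# 3/4 satisfied · (2,6)# 2/3 satisfied
Row 3: (3,0)+ 3/4 satisfied · (3,1)+ 3/7 not · (3,2)# 3/6 satisfied · (3,4)# 3/4 satisfied · (3,5)+ 0/4 not
Row 4: (4,0)# 0/3 not · (4,1)+ 2/5 not · (4,2)# 2/4 satisfied · (4,3)# 4/4 satisfied · (4,4)# 2/3 satisfied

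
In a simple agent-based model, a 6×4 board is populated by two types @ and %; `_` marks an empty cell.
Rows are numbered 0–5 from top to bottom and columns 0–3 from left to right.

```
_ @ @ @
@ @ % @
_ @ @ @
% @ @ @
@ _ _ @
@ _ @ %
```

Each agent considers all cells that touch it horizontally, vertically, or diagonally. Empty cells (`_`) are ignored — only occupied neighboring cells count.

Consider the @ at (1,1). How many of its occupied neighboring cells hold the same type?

Occupied neighbors of (1,1): (0,1)=@, (0,2)=@, (1,0)=@, (1,2)=%, (2,1)=@, (2,2)=@.
Same type (@): 5 of 6.

5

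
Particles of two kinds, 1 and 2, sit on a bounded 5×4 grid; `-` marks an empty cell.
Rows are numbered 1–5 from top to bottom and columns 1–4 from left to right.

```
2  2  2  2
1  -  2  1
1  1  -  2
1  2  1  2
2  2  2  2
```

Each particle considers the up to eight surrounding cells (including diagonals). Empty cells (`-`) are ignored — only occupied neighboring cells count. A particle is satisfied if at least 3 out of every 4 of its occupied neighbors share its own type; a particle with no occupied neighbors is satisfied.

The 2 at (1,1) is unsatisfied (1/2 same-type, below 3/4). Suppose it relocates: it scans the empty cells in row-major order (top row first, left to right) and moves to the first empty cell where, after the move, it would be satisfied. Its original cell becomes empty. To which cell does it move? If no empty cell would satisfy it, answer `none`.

none

Vacating (1,1). Empty cells in order:
  (2,2): 3/6 same-type → still unsatisfied.
  (3,3): 4/7 same-type → still unsatisfied.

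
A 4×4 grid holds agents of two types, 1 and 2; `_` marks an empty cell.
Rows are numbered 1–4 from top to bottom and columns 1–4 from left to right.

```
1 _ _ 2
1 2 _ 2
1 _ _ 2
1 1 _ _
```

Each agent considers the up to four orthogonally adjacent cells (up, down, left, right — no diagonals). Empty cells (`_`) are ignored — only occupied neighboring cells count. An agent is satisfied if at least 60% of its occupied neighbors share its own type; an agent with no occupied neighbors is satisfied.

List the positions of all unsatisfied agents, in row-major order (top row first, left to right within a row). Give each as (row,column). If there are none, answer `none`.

(2,2)

(1,1)1 1/1 ✓
(1,4)2 1/1 ✓
(2,1)1 2/3 ✓
(2,2)2 0/1 ✗
(2,4)2 2/2 ✓
(3,1)1 2/2 ✓
(3,4)2 1/1 ✓
(4,1)1 2/2 ✓
(4,2)1 1/1 ✓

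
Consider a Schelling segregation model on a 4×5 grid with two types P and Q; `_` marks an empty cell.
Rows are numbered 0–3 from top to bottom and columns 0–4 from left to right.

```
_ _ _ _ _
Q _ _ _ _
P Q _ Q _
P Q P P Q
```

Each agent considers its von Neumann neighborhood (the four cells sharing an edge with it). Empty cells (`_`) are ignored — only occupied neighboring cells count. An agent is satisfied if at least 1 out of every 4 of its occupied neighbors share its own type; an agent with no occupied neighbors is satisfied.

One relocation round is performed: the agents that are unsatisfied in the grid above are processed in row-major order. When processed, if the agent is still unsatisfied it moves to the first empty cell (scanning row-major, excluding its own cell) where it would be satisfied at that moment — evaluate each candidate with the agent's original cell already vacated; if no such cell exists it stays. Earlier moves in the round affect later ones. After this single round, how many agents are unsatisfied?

Initially unsatisfied (in order): (1,0), (2,3), (3,4).
  (1,0) → (0,0).
  (2,3) → (0,1).
  (3,4) → (0,2).
Resulting grid:
Q Q Q _ _
_ _ _ _ _
P Q _ _ _
P Q P P _
All satisfied now.

0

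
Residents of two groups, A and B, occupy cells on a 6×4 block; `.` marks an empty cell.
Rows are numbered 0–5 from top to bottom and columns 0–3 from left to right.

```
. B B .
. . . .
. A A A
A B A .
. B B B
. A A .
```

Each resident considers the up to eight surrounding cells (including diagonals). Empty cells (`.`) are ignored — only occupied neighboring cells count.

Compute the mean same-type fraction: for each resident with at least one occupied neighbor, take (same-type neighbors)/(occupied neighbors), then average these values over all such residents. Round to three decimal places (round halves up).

(0,1)B 1/1
(0,2)B 1/1
(2,1)A 3/4
(2,2)A 3/4
(2,3)A 2/2
(3,0)A 1/3
(3,1)B 2/6
(3,2)A 3/7
(4,1)B 2/6
(4,2)B 3/6
(4,3)B 1/3
(5,1)A 1/3
(5,2)A 1/4
Sum over 13 residents: 1/1 + 1/1 + 3/4 + 3/4 + 2/2 + 1/3 + 2/6 + 3/7 + 2/6 + 3/6 + 1/3 + 1/3 + 1/4 = 617/84; mean = 617/84 ÷ 13 = 617/1092 = 0.565018… → 0.565.

0.565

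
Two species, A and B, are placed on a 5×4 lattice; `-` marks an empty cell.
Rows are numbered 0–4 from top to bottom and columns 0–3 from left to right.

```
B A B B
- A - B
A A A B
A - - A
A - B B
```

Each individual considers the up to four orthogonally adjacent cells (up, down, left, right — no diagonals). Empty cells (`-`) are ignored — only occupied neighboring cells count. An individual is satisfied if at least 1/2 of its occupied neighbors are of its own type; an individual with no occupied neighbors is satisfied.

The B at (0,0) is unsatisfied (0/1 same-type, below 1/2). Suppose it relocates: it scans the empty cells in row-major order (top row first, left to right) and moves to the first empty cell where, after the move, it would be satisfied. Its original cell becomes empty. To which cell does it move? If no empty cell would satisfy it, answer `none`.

Vacating (0,0). Empty cells in order:
  (1,0): 0/2 same-type → still unsatisfied.
  (1,2): 2/4 same-type → satisfied — stop here.

(1,2)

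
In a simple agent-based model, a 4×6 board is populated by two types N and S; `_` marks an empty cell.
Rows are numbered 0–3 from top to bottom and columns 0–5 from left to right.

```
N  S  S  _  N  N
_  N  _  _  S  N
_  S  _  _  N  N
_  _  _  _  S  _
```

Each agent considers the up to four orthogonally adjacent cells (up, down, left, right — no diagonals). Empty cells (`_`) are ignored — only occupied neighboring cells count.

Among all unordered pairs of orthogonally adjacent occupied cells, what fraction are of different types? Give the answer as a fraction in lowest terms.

Scan each occupied cell's neighbors to the right and below so each pair is counted once.
From row 0: 3 unlike of 6 pairs (running 3/6).
From row 1: 3 unlike of 4 pairs (running 6/10).
From row 2: 1 unlike of 2 pairs (running 7/12).
Total adjacent occupied pairs: 12; unlike-type pairs: 7.
7/12 is already in lowest terms.

7/12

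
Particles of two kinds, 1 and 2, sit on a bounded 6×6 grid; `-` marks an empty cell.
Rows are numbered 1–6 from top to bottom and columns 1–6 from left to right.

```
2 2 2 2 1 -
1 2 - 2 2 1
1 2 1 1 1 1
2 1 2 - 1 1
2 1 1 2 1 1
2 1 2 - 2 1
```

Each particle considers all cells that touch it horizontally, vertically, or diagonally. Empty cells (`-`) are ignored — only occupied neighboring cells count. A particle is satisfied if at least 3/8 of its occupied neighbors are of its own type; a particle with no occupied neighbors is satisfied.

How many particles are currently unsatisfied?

8

Row 1: (1,1)2 2/3 satisfied · (1,2)2 3/4 satisfied · (1,3)2 4/4 satisfied · (1,4)2 3/4 satisfied · (1,5)1 1/4 not
Row 2: (2,1)1 1/5 not · (2,2)2 4/7 satisfied · (2,4)2 3/7 satisfied · (2,5)2 2/7 not · (2,6)1 3/4 satisfied
Row 3: (3,1)1 2/5 satisfied · (3,2)2 3/7 satisfied · (3,3)1 2/6 not · (3,4)1 3/6 satisfied · (3,5)1 5/7 satisfied · (3,6)1 4/5 satisfied
Row 4: (4,1)2 2/5 satisfied · (4,2)1 4/8 satisfied · (4,3)2 2/7 not · (4,5)1 6/7 satisfied · (4,6)1 5/5 satisfied
Row 5: (5,1)2 2/5 satisfied · (5,2)1 3/8 satisfied · (5,3)1 3/6 satisfied · (5,4)2 3/6 satisfied · (5,5)1 4/6 satisfied · (5,6)1 4/5 satisfied
Row 6: (6,1)2 1/3 not · (6,2)1 2/5 satisfied · (6,3)2 1/4 not · (6,5)2 1/4 not · (6,6)1 2/3 satisfied
Unsatisfied: (1,5), (2,1), (2,5), (3,3), (4,3), (6,1), (6,3), (6,5) — 8 in total.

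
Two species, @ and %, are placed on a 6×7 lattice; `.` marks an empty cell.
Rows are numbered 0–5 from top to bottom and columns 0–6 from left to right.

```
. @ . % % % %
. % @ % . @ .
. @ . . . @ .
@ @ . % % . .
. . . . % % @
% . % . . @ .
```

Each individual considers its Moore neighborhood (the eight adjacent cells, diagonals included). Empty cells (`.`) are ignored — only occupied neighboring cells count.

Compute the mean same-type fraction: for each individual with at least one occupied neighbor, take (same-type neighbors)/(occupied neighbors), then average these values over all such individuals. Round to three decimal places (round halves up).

(0,1)@ 1/2
(0,3)% 2/3
(0,4)% 3/4
(0,5)% 2/3
(0,6)% 1/2
(1,1)% 0/3
(1,2)@ 2/5
(1,3)% 2/3
(1,5)@ 1/4
(2,1)@ 3/4
(2,5)@ 1/2
(3,0)@ 2/2
(3,1)@ 2/2
(3,3)% 2/2
(3,4)% 3/4
(4,4)% 3/4
(4,5)% 2/4
(4,6)@ 1/2
(5,0)% — no occupied neighbors
(5,2)% — no occupied neighbors
(5,5)@ 1/3
Sum over 19 individuals: 1/2 + 2/3 + 3/4 + 2/3 + 1/2 + 0/3 + 2/5 + 2/3 + 1/4 + 3/4 + 1/2 + 2/2 + 2/2 + 2/2 + 3/4 + 3/4 + 2/4 + 1/2 + 1/3 = 689/60; mean = 689/60 ÷ 19 = 689/1140 = 0.604385… → 0.604.

0.604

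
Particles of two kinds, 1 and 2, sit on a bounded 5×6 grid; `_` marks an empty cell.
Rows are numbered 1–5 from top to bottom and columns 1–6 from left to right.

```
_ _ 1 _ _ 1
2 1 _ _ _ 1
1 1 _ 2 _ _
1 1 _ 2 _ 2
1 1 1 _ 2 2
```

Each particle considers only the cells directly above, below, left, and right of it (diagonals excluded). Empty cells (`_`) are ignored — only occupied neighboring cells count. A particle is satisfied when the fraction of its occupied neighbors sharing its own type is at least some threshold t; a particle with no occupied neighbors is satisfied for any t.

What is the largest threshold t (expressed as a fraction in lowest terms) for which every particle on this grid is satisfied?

0/1

(1,3)1 — no occupied neighbors
(1,6)1 1/1
(2,1)2 0/2
(2,2)1 1/2
(2,6)1 1/1
(3,1)1 2/3
(3,2)1 3/3
(3,4)2 1/1
(4,1)1 3/3
(4,2)1 3/3
(4,4)2 1/1
(4,6)2 1/1
(5,1)1 2/2
(5,2)1 3/3
(5,3)1 1/1
(5,5)2 1/1
(5,6)2 2/2
The smallest same-type fraction is 0/2 at (2,1), which reduces to 0/1. Any threshold above that leaves this particle unsatisfied.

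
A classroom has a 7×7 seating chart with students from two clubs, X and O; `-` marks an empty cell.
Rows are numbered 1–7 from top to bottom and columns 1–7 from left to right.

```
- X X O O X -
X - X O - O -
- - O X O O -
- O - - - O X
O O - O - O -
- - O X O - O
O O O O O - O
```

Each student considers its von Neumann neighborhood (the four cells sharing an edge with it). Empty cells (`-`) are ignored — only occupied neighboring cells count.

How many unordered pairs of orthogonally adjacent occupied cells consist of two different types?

13

Scan each occupied cell's neighbors to the right and below so each pair is counted once.
Row 1: X(1,2)–X(1,3)= X(1,3)–O(1,4)≠ X(1,3)–X(2,3)= O(1,4)–O(1,5)= O(1,4)–O(2,4)= O(1,5)–X(1,6)≠ X(1,6)–O(2,6)≠  → 3/7 unlike.
Row 2: X(2,3)–O(2,4)≠ X(2,3)–O(3,3)≠ O(2,4)–X(3,4)≠ O(2,6)–O(3,6)=  → 3/4 unlike.
Row 3: O(3,3)–X(3,4)≠ X(3,4)–O(3,5)≠ O(3,5)–O(3,6)= O(3,6)–O(4,6)=  → 2/4 unlike.
Row 4: O(4,2)–O(5,2)= O(4,6)–X(4,7)≠ O(4,6)–O(5,6)=  → 1/3 unlike.
Row 5: O(5,1)–O(5,2)= O(5,4)–X(6,4)≠  → 1/2 unlike.
Row 6: O(6,3)–X(6,4)≠ O(6,3)–O(7,3)= X(6,4)–O(6,5)≠ X(6,4)–O(7,4)≠ O(6,5)–O(7,5)= O(6,7)–O(7,7)=  → 3/6 unlike.
Row 7: O(7,1)–O(7,2)= O(7,2)–O(7,3)= O(7,3)–O(7,4)= O(7,4)–O(7,5)=  → 0/4 unlike.
Total adjacent occupied pairs: 30; unlike-type pairs: 13.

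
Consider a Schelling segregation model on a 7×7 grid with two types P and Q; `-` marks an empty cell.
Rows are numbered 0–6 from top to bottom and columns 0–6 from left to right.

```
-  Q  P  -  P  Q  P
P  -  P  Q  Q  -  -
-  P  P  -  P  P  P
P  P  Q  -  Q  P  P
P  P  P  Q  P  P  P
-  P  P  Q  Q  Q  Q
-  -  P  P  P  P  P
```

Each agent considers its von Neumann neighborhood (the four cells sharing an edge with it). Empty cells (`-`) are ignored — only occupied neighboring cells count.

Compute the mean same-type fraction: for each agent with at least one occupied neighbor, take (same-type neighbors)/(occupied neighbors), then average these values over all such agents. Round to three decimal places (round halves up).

(0,1)Q 0/1
(0,2)P 1/2
(0,4)P 0/2
(0,5)Q 0/2
(0,6)P 0/1
(1,0)P — no occupied neighbors
(1,2)P 2/3
(1,3)Q 1/2
(1,4)Q 1/3
(2,1)P 2/2
(2,2)P 2/3
(2,4)P 1/3
(2,5)P 3/3
(2,6)P 2/2
(3,0)P 2/2
(3,1)P 3/4
(3,2)Q 0/3
(3,4)Q 0/3
(3,5)P 3/4
(3,6)P 3/3
(4,0)P 2/2
(4,1)P 4/4
(4,2)P 2/4
(4,3)Q 1/3
(4,4)P 1/4
(4,5)P 3/4
(4,6)P 2/3
(5,1)P 2/2
(5,2)P 3/4
(5,3)Q 2/4
(5,4)Q 2/4
(5,5)Q 2/4
(5,6)Q 1/3
(6,2)P 2/2
(6,3)P 2/3
(6,4)P 2/3
(6,5)P 2/3
(6,6)P 1/2
Sum over 37 agents: 0/1 + 1/2 + 0/2 + 0/2 + 0/1 + 2/3 + 1/2 + 1/3 + 2/2 + 2/3 + 1/3 + 3/3 + 2/2 + 2/2 + 3/4 + 0/3 + 0/3 + 3/4 + 3/3 + 2/2 + 4/4 + 2/4 + 1/3 + 1/4 + 3/4 + 2/3 + 2/2 + 3/4 + 2/4 + 2/4 + 2/4 + 1/3 + 2/2 + 2/3 + 2/3 + 2/3 + 1/2 = 253/12; mean = 253/12 ÷ 37 = 253/444 = 0.569819… → 0.570.

0.570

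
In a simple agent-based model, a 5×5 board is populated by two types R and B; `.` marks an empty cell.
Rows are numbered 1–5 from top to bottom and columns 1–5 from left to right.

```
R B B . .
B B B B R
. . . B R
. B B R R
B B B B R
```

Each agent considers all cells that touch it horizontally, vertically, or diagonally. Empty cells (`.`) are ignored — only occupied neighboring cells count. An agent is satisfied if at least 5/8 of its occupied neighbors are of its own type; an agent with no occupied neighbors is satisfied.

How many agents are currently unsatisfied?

8

(1,1)R 0/3 unhappy
(1,2)B 4/5 ok
(1,3)B 4/4 ok
(2,1)B 2/3 ok
(2,2)B 4/5 ok
(2,3)B 5/5 ok
(2,4)B 3/5 unhappy
(2,5)R 1/3 unhappy
(3,4)B 3/7 unhappy
(3,5)R 3/5 unhappy
(4,2)B 4/4 ok
(4,3)B 5/6 ok
(4,4)R 3/7 unhappy
(4,5)R 3/5 unhappy
(5,1)B 2/2 ok
(5,2)B 4/4 ok
(5,3)B 4/5 ok
(5,4)B 2/5 unhappy
(5,5)R 2/3 ok
Unsatisfied: (1,1), (2,4), (2,5), (3,4), (3,5), (4,4), (4,5), (5,4) — 8 in total.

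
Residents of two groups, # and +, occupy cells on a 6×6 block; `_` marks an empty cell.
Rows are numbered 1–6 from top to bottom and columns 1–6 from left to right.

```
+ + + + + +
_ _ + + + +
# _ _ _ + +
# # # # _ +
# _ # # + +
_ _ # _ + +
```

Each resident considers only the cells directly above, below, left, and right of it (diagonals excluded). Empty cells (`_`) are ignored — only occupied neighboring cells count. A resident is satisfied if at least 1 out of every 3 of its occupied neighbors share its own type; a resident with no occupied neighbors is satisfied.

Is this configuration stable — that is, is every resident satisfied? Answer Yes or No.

Row 1: (1,1)+ 1/1 ✓ · (1,2)+ 2/2 ✓ · (1,3)+ 3/3 ✓ · (1,4)+ 3/3 ✓ · (1,5)+ 3/3 ✓ · (1,6)+ 2/2 ✓
Row 2: (2,3)+ 2/2 ✓ · (2,4)+ 3/3 ✓ · (2,5)+ 4/4 ✓ · (2,6)+ 3/3 ✓
Row 3: (3,1)# 1/1 ✓ · (3,5)+ 2/2 ✓ · (3,6)+ 3/3 ✓
Row 4: (4,1)# 3/3 ✓ · (4,2)# 2/2 ✓ · (4,3)# 3/3 ✓ · (4,4)# 2/2 ✓ · (4,6)+ 2/2 ✓
Row 5: (5,1)# 1/1 ✓ · (5,3)# 3/3 ✓ · (5,4)# 2/3 ✓ · (5,5)+ 2/3 ✓ · (5,6)+ 3/3 ✓
Row 6: (6,3)# 1/1 ✓ · (6,5)+ 2/2 ✓ · (6,6)+ 2/2 ✓
All meet the threshold, so the configuration is stable.

Yes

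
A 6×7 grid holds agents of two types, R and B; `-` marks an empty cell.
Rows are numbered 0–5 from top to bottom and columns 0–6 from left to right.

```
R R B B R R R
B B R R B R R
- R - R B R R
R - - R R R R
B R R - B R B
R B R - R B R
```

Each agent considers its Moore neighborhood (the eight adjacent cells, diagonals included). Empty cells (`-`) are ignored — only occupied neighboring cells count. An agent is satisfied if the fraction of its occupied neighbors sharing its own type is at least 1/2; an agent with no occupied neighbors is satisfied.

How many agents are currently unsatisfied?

(0,0)R 1/3 ✗
(0,1)R 2/5 ✗
(0,2)B 2/5 ✗
(0,3)B 2/5 ✗
(0,4)R 3/5 ✓
(0,5)R 4/5 ✓
(0,6)R 3/3 ✓
(1,0)B 1/4 ✗
(1,1)B 2/6 ✗
(1,2)R 4/7 ✓
(1,3)R 3/7 ✗
(1,4)B 2/8 ✗
(1,5)R 6/8 ✓
(1,6)R 5/5 ✓
(2,1)R 2/4 ✓
(2,3)R 4/6 ✓
(2,4)B 1/8 ✗
(2,5)R 6/8 ✓
(2,6)R 5/5 ✓
(3,0)R 2/3 ✓
(3,3)R 3/5 ✓
(3,4)R 5/7 ✓
(3,5)R 5/8 ✓
(3,6)R 4/5 ✓
(4,0)B 1/4 ✗
(4,1)R 4/6 ✓
(4,2)R 3/4 ✓
(4,4)B 1/6 ✗
(4,5)R 5/8 ✓
(4,6)B 1/5 ✗
(5,0)R 1/3 ✗
(5,1)B 1/5 ✗
(5,2)R 2/3 ✓
(5,4)R 1/3 ✗
(5,5)B 2/5 ✗
(5,6)R 1/3 ✗
Unsatisfied: (0,0), (0,1), (0,2), (0,3), (1,0), (1,1), (1,3), (1,4), (2,4), (4,0), (4,4), (4,6), (5,0), (5,1), (5,4), (5,5), (5,6) — 17 in total.

17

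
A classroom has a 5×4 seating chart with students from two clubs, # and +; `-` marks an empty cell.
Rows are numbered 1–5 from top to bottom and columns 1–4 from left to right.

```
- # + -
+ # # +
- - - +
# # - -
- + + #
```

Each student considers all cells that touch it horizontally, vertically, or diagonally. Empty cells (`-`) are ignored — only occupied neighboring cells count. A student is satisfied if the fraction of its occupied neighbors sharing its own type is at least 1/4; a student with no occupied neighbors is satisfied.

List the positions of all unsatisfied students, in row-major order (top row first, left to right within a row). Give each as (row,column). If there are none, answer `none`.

(2,1), (5,4)

Row 1: (1,2)# 2/4 ok · (1,3)+ 1/4 ok
Row 2: (2,1)+ 0/2 unhappy · (2,2)# 2/4 ok · (2,3)# 2/5 ok · (2,4)+ 2/3 ok
Row 3: (3,4)+ 1/2 ok
Row 4: (4,1)# 1/2 ok · (4,2)# 1/3 ok
Row 5: (5,2)+ 1/3 ok · (5,3)+ 1/3 ok · (5,4)# 0/1 unhappy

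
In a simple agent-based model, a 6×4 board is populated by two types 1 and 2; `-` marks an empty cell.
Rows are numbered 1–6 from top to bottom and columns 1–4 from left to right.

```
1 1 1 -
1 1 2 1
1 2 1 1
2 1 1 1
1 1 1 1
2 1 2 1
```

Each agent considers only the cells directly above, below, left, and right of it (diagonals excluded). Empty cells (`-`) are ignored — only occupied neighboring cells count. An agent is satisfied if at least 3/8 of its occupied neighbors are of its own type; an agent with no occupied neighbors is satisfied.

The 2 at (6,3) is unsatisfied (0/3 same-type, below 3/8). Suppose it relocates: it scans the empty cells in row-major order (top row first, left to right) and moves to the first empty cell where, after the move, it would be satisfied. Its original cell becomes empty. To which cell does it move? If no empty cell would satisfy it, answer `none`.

none

Vacating (6,3). Empty cells in order:
  (1,4): 0/2 same-type → still unsatisfied.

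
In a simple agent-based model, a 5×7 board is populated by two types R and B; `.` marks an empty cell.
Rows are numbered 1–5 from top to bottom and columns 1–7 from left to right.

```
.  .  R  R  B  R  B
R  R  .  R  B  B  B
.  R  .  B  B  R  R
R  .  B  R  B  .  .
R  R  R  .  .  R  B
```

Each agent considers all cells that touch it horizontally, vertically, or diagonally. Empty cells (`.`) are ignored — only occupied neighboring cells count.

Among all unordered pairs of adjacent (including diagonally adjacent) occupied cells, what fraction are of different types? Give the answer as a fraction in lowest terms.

1/2

Scan each occupied cell's neighbors to the right and below (and the two forward diagonals) so each pair is counted once.
Row 1: R(1,3)–R(1,4)= R(1,3)–R(2,4)= R(1,3)–R(2,2)= R(1,4)–B(1,5)≠ R(1,4)–R(2,4)= R(1,4)–B(2,5)≠ B(1,5)–R(1,6)≠ B(1,5)–B(2,5)= B(1,5)–B(2,6)= B(1,5)–R(2,4)≠ R(1,6)–B(1,7)≠ R(1,6)–B(2,6)≠ R(1,6)–B(2,7)≠ R(1,6)–B(2,5)≠ B(1,7)–B(2,7)= B(1,7)–B(2,6)=  → 8/16 unlike.
Row 2: R(2,1)–R(2,2)= R(2,1)–R(3,2)= R(2,2)–R(3,2)= R(2,4)–B(2,5)≠ R(2,4)–B(3,4)≠ R(2,4)–B(3,5)≠ B(2,5)–B(2,6)= B(2,5)–B(3,5)= B(2,5)–R(3,6)≠ B(2,5)–B(3,4)= B(2,6)–B(2,7)= B(2,6)–R(3,6)≠ B(2,6)–R(3,7)≠ B(2,6)–B(3,5)= B(2,7)–R(3,7)≠ B(2,7)–R(3,6)≠  → 8/16 unlike.
Row 3: R(3,2)–B(4,3)≠ R(3,2)–R(4,1)= B(3,4)–B(3,5)= B(3,4)–R(4,4)≠ B(3,4)–B(4,5)= B(3,4)–B(4,3)= B(3,5)–R(3,6)≠ B(3,5)–B(4,5)= B(3,5)–R(4,4)≠ R(3,6)–R(3,7)= R(3,6)–B(4,5)≠  → 5/11 unlike.
Row 4: R(4,1)–R(5,1)= R(4,1)–R(5,2)= B(4,3)–R(4,4)≠ B(4,3)–R(5,3)≠ B(4,3)–R(5,2)≠ R(4,4)–B(4,5)≠ R(4,4)–R(5,3)= B(4,5)–R(5,6)≠  → 5/8 unlike.
Row 5: R(5,1)–R(5,2)= R(5,2)–R(5,3)= R(5,6)–B(5,7)≠  → 1/3 unlike.
Total adjacent occupied pairs: 54; unlike-type pairs: 27.
27/54 reduces to 1/2.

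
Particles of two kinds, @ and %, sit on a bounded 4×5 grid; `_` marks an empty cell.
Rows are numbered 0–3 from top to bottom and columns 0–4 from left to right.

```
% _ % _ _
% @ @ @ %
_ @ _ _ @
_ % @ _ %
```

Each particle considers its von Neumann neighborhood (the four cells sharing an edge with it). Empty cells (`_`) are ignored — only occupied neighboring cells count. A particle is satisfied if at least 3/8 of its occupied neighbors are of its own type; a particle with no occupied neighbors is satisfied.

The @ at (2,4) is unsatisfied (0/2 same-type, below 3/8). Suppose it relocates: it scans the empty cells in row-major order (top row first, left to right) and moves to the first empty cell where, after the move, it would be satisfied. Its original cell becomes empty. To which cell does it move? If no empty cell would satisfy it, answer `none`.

(0,3)

Vacating (2,4). Empty cells in order:
  (0,1): 1/3 same-type → still unsatisfied.
  (0,3): 1/2 same-type → satisfied — stop here.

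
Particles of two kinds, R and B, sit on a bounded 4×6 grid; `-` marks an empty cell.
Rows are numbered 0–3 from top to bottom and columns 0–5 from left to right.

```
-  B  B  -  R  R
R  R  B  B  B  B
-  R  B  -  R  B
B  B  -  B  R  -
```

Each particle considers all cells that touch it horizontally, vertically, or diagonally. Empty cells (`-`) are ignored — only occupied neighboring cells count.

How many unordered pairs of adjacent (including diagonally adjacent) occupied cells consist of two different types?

Scan each occupied cell's neighbors to the right and below (and the two forward diagonals) so each pair is counted once.
From row 0: 8 unlike of 13 pairs (running 8/13).
From row 1: 6 unlike of 16 pairs (running 14/29).
From row 2: 6 unlike of 9 pairs (running 20/38).
From row 3: 1 unlike of 2 pairs (running 21/40).
Total adjacent occupied pairs: 40; unlike-type pairs: 21.

21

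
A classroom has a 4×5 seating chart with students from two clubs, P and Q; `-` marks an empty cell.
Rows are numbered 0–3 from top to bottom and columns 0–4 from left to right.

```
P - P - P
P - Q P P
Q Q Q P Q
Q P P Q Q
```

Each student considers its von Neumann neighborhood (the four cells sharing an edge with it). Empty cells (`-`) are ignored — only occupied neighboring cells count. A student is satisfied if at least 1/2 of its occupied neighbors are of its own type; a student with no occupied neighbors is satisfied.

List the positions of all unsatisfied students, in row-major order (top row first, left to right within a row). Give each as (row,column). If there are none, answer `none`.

Row 0: (0,0)P 1/1 ok · (0,2)P 0/1 unhappy · (0,4)P 1/1 ok
Row 1: (1,0)P 1/2 ok · (1,2)Q 1/3 unhappy · (1,3)P 2/3 ok · (1,4)P 2/3 ok
Row 2: (2,0)Q 2/3 ok · (2,1)Q 2/3 ok · (2,2)Q 2/4 ok · (2,3)P 1/4 unhappy · (2,4)Q 1/3 unhappy
Row 3: (3,0)Q 1/2 ok · (3,1)P 1/3 unhappy · (3,2)P 1/3 unhappy · (3,3)Q 1/3 unhappy · (3,4)Q 2/2 ok

(0,2), (1,2), (2,3), (2,4), (3,1), (3,2), (3,3)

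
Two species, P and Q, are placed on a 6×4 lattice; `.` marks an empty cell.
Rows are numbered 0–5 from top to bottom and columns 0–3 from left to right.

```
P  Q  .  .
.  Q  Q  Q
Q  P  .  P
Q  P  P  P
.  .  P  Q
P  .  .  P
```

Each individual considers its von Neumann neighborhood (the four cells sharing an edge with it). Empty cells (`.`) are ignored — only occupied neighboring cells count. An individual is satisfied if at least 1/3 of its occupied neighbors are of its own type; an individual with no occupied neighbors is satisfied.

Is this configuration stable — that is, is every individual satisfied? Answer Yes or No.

No

(0,0)P 0/1 ✗
(0,1)Q 1/2 ✓
(1,1)Q 2/3 ✓
(1,2)Q 2/2 ✓
(1,3)Q 1/2 ✓
(2,0)Q 1/2 ✓
(2,1)P 1/3 ✓
(2,3)P 1/2 ✓
(3,0)Q 1/2 ✓
(3,1)P 2/3 ✓
(3,2)P 3/3 ✓
(3,3)P 2/3 ✓
(4,2)P 1/2 ✓
(4,3)Q 0/3 ✗
(5,0)P 0/0 ✓
(5,3)P 0/1 ✗
For instance (0,0) has only 0/1 same-type neighbors, below 1/3.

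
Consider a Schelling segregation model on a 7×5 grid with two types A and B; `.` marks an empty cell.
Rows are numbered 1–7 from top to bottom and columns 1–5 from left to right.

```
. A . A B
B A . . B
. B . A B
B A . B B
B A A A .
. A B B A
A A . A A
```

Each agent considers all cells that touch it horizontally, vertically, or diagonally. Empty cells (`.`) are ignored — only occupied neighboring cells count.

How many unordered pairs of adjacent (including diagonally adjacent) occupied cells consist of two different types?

Scan each occupied cell's neighbors to the right and below (and the two forward diagonals) so each pair is counted once.
From row 1: 3 unlike of 5 pairs (running 3/5).
From row 2: 3 unlike of 5 pairs (running 6/10).
From row 3: 4 unlike of 7 pairs (running 10/17).
From row 4: 6 unlike of 10 pairs (running 16/27).
From row 5: 7 unlike of 12 pairs (running 23/39).
From row 6: 6 unlike of 11 pairs (running 29/50).
From row 7: 0 unlike of 2 pairs (running 29/52).
Total adjacent occupied pairs: 52; unlike-type pairs: 29.

29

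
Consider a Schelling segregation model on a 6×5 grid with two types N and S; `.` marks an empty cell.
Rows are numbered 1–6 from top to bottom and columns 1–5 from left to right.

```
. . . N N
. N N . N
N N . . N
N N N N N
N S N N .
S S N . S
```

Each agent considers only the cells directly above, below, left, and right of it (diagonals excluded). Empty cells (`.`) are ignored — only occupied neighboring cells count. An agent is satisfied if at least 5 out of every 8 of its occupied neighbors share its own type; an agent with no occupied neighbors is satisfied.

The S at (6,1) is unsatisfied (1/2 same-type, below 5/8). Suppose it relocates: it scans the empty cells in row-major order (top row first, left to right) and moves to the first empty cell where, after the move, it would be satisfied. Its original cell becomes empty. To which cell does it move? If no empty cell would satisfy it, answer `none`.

(1,1)

Vacating (6,1). Empty cells in order:
  (1,1): 0/0 same-type → satisfied — stop here.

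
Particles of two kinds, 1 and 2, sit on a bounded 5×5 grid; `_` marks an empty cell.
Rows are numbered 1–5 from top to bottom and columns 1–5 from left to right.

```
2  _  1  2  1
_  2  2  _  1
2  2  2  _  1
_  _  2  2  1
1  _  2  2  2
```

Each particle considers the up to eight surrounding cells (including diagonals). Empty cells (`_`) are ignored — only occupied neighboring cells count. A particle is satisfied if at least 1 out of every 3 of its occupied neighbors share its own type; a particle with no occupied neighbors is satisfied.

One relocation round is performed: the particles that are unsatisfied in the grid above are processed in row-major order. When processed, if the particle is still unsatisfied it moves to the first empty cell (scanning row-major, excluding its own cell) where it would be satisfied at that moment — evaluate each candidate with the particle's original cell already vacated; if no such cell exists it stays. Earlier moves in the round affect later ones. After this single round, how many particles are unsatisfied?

0

Initially unsatisfied (in order): (1,3), (1,4), (4,5).
  (1,3) → (2,4).
  (1,4) → (1,2).
  (4,5) → (1,4).
Resulting grid:
2 2 _ 1 1
_ 2 2 1 1
2 2 2 _ 1
_ _ 2 2 _
1 _ 2 2 2
All satisfied now.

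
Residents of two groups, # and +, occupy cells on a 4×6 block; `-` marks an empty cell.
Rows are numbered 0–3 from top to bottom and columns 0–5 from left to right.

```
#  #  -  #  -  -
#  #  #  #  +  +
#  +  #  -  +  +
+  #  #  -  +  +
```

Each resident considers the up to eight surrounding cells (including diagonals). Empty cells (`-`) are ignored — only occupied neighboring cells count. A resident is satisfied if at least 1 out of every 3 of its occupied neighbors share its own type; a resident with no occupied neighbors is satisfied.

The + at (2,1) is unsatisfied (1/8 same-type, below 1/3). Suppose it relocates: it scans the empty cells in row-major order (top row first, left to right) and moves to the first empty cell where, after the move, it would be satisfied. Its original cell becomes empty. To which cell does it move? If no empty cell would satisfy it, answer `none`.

(0,4)

Vacating (2,1). Empty cells in order:
  (0,2): 0/5 same-type → still unsatisfied.
  (0,4): 2/4 same-type → satisfied — stop here.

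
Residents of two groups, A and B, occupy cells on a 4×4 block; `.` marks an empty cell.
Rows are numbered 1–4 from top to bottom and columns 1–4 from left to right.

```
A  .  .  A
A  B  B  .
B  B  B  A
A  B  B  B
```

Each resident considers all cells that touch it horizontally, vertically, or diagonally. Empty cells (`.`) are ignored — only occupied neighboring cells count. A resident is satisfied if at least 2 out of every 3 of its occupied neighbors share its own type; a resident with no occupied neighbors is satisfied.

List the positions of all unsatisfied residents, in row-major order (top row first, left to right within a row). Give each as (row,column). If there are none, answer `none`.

(1,1)A 1/2 not
(1,4)A 0/1 not
(2,1)A 1/4 not
(2,2)B 4/6 satisfied
(2,3)B 3/5 not
(3,1)B 3/5 not
(3,2)B 6/8 satisfied
(3,3)B 6/7 satisfied
(3,4)A 0/4 not
(4,1)A 0/3 not
(4,2)B 4/5 satisfied
(4,3)B 4/5 satisfied
(4,4)B 2/3 satisfied

(1,1), (1,4), (2,1), (2,3), (3,1), (3,4), (4,1)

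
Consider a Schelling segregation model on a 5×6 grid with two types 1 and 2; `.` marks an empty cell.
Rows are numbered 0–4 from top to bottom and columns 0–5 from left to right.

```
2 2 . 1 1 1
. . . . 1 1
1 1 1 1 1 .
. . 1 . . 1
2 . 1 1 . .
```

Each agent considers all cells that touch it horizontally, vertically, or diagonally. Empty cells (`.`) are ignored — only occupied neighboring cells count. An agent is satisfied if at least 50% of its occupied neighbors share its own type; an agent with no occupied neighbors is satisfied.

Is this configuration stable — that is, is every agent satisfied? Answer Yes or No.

Row 0: (0,0)2 1/1 satisfied · (0,1)2 1/1 satisfied · (0,3)1 2/2 satisfied · (0,4)1 4/4 satisfied · (0,5)1 3/3 satisfied
Row 1: (1,4)1 6/6 satisfied · (1,5)1 4/4 satisfied
Row 2: (2,0)1 1/1 satisfied · (2,1)1 3/3 satisfied · (2,2)1 3/3 satisfied · (2,3)1 4/4 satisfied · (2,4)1 4/4 satisfied
Row 3: (3,2)1 5/5 satisfied · (3,5)1 1/1 satisfied
Row 4: (4,0)2 0/0 satisfied · (4,2)1 2/2 satisfied · (4,3)1 2/2 satisfied
All meet the threshold, so the configuration is stable.

Yes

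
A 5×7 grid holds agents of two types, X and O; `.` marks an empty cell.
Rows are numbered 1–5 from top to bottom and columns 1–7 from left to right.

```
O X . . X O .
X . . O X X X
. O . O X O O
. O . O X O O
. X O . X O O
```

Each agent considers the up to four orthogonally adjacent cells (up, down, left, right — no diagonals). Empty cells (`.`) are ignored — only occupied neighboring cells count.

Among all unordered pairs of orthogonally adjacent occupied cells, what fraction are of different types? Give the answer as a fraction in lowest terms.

Scan each occupied cell's neighbors to the right and below so each pair is counted once.
From row 1: 4 unlike of 5 pairs (running 4/5).
From row 2: 3 unlike of 7 pairs (running 7/12).
From row 3: 2 unlike of 8 pairs (running 9/20).
From row 4: 3 unlike of 7 pairs (running 12/27).
From row 5: 2 unlike of 3 pairs (running 14/30).
Total adjacent occupied pairs: 30; unlike-type pairs: 14.
14/30 reduces to 7/15.

7/15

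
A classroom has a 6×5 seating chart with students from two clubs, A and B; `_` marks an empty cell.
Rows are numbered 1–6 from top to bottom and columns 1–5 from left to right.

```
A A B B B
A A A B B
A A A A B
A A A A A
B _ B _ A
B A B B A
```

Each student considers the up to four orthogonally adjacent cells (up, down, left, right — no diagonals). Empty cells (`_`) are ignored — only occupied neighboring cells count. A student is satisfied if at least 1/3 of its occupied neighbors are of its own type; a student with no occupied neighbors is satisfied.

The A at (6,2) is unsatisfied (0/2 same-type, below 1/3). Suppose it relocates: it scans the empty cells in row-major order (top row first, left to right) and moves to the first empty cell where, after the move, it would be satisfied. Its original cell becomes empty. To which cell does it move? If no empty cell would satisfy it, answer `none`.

(5,2)

Vacating (6,2). Empty cells in order:
  (5,2): 1/3 same-type → satisfied — stop here.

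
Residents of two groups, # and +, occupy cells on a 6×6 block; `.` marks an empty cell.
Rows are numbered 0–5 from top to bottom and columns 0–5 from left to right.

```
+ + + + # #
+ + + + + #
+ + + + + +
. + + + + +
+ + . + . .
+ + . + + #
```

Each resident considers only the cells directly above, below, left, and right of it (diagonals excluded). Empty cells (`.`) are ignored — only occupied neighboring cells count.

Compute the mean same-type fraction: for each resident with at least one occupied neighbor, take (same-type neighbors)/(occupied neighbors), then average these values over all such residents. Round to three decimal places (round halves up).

(0,0)+ 2/2
(0,1)+ 3/3
(0,2)+ 3/3
(0,3)+ 2/3
(0,4)# 1/3
(0,5)# 2/2
(1,0)+ 3/3
(1,1)+ 4/4
(1,2)+ 4/4
(1,3)+ 4/4
(1,4)+ 2/4
(1,5)# 1/3
(2,0)+ 2/2
(2,1)+ 4/4
(2,2)+ 4/4
(2,3)+ 4/4
(2,4)+ 4/4
(2,5)+ 2/3
(3,1)+ 3/3
(3,2)+ 3/3
(3,3)+ 4/4
(3,4)+ 3/3
(3,5)+ 2/2
(4,0)+ 2/2
(4,1)+ 3/3
(4,3)+ 2/2
(5,0)+ 2/2
(5,1)+ 2/2
(5,3)+ 2/2
(5,4)+ 1/2
(5,5)# 0/1
Sum over 31 residents: 2/2 + 3/3 + 3/3 + 2/3 + 1/3 + 2/2 + 3/3 + 4/4 + 4/4 + 4/4 + 2/4 + 1/3 + 2/2 + 4/4 + 4/4 + 4/4 + 4/4 + 2/3 + 3/3 + 3/3 + 4/4 + 3/3 + 2/2 + 2/2 + 3/3 + 2/2 + 2/2 + 2/2 + 2/2 + 1/2 + 0/1 = 27; mean = 27 ÷ 31 = 27/31 = 0.870967… → 0.871.

0.871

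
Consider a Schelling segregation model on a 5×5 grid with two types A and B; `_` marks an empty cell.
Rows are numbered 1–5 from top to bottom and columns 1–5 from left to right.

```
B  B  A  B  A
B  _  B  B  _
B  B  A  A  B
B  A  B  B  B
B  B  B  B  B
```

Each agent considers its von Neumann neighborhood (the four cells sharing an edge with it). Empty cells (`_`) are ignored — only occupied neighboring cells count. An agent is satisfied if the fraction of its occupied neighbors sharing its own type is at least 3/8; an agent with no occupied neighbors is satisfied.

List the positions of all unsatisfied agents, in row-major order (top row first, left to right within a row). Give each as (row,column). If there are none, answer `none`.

(1,1)B 2/2 ✓
(1,2)B 1/2 ✓
(1,3)A 0/3 ✗
(1,4)B 1/3 ✗
(1,5)A 0/1 ✗
(2,1)B 2/2 ✓
(2,3)B 1/3 ✗
(2,4)B 2/3 ✓
(3,1)B 3/3 ✓
(3,2)B 1/3 ✗
(3,3)A 1/4 ✗
(3,4)A 1/4 ✗
(3,5)B 1/2 ✓
(4,1)B 2/3 ✓
(4,2)A 0/4 ✗
(4,3)B 2/4 ✓
(4,4)B 3/4 ✓
(4,5)B 3/3 ✓
(5,1)B 2/2 ✓
(5,2)B 2/3 ✓
(5,3)B 3/3 ✓
(5,4)B 3/3 ✓
(5,5)B 2/2 ✓

(1,3), (1,4), (1,5), (2,3), (3,2), (3,3), (3,4), (4,2)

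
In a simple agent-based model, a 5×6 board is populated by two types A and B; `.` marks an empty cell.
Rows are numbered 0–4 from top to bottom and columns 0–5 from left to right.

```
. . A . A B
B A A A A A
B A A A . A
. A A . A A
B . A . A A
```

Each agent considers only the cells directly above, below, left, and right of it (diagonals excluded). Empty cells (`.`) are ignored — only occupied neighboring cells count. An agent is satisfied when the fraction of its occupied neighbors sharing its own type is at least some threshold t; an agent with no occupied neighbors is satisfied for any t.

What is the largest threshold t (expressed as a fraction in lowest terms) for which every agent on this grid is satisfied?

0/1

Row 0: (0,2)A 1/1 · (0,4)A 1/2 · (0,5)B 0/2
Row 1: (1,0)B 1/2 · (1,1)A 2/3 · (1,2)A 4/4 · (1,3)A 3/3 · (1,4)A 3/3 · (1,5)A 2/3
Row 2: (2,0)B 1/2 · (2,1)A 3/4 · (2,2)A 4/4 · (2,3)A 2/2 · (2,5)A 2/2
Row 3: (3,1)A 2/2 · (3,2)A 3/3 · (3,4)A 2/2 · (3,5)A 3/3
Row 4: (4,0)B — no occupied neighbors · (4,2)A 1/1 · (4,4)A 2/2 · (4,5)A 2/2
The smallest same-type fraction is 0/2 at (0,5), which reduces to 0/1. Any threshold above that leaves this agent unsatisfied.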